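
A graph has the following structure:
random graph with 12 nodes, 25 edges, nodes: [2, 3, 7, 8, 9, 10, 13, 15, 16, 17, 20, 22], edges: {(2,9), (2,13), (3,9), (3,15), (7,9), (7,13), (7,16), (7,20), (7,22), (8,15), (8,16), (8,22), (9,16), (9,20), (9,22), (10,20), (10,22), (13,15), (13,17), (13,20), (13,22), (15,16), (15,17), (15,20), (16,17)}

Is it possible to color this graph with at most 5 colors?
A valid 5-coloring: color 1: [8, 9, 10, 13]; color 2: [2, 3, 16, 20, 22]; color 3: [7, 15]; color 4: [17].
(χ(G) = 4 ≤ 5.)

Yes, G is 5-colorable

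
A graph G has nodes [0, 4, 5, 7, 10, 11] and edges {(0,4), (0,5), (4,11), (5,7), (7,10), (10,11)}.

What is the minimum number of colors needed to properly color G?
Clique number ω(G) = 2 (lower bound: χ ≥ ω).
The graph is bipartite (no odd cycle), so 2 colors suffice: χ(G) = 2.
A valid 2-coloring: color 1: [0, 7, 11]; color 2: [4, 5, 10].

χ(G) = 2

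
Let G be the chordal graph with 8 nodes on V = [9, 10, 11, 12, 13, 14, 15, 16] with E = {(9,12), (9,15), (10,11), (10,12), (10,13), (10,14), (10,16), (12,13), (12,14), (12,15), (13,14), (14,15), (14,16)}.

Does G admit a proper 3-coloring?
The clique on vertices [10, 12, 13, 14] has size 4 > 3, so it alone needs 4 colors.

No, G is not 3-colorable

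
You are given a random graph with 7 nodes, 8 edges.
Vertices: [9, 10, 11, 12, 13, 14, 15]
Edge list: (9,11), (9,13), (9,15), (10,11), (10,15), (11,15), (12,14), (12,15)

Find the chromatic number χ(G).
χ(G) = 3

Clique number ω(G) = 3 (lower bound: χ ≥ ω).
The clique on [9, 11, 15] has size 3, forcing χ ≥ 3, and the coloring below uses 3 colors, so χ(G) = 3.
A valid 3-coloring: color 1: [13, 14, 15]; color 2: [9, 10, 12]; color 3: [11].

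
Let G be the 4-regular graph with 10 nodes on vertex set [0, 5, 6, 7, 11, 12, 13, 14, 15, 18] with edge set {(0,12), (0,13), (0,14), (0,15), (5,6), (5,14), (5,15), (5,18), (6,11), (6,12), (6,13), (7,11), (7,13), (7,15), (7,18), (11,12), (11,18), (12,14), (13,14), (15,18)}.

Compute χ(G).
χ(G) = 4

Clique number ω(G) = 3 (lower bound: χ ≥ ω).
Suppose a proper 3-coloring c exists. The clique [0, 12, 14] takes 3 distinct colors; by symmetry let c(0) = 1, c(12) = 2, c(14) = 3.
- Vertex 13: neighbors [0, 14] already have colors [1, 3] ⇒ c(13) = 2.
- Vertex 5: neighbors [14] already have colors [3]; try each remaining color.
- Case c(5) = 1:
  - Vertex 6: neighbors [5, 12] already have colors [1, 2] ⇒ c(6) = 3.
  - Vertex 11: neighbors [12, 6] already have colors [2, 3] ⇒ c(11) = 1.
  - Vertex 7: neighbors [11, 13] already have colors [1, 2] ⇒ c(7) = 3.
  - Vertex 15: neighbors [0, 7] already have colors [1, 3] ⇒ c(15) = 2.
  - Vertex 18: neighbors [5, 15, 7] already have colors [1, 2, 3] — all 3 colors blocked. Contradiction.
- Case c(5) = 2:
  - Vertex 15: neighbors [0, 5] already have colors [1, 2] ⇒ c(15) = 3.
  - Vertex 7: neighbors [13, 15] already have colors [2, 3] ⇒ c(7) = 1.
  - Vertex 18: neighbors [7, 5, 15] already have colors [1, 2, 3] — all 3 colors blocked. Contradiction.
Every case ends in a contradiction, so G has no proper 3-coloring (χ ≥ 4).
The coloring below uses 4 colors, so χ(G) = 4.
A valid 4-coloring: color 1: [11, 13, 15]; color 2: [5, 7, 12]; color 3: [6, 14, 18]; color 4: [0].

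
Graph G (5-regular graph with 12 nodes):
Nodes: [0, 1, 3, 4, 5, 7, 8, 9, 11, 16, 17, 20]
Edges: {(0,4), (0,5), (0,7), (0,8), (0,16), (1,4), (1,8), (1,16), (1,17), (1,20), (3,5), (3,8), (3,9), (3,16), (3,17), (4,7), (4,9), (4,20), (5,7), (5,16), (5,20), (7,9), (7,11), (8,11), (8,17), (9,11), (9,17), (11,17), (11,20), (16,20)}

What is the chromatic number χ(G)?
Clique number ω(G) = 3 (lower bound: χ ≥ ω).
Suppose a proper 3-coloring c exists. The clique [0, 4, 7] takes 3 distinct colors; by symmetry let c(0) = 1, c(4) = 2, c(7) = 3.
- Vertex 5: neighbors [0, 7] already have colors [1, 3] ⇒ c(5) = 2.
- Vertex 9: neighbors [4, 7] already have colors [2, 3] ⇒ c(9) = 1.
- Vertex 3: neighbors [9, 5] already have colors [1, 2] ⇒ c(3) = 3.
- Vertex 16: neighbors [0, 5, 3] already have colors [1, 2, 3] — all 3 colors blocked. Contradiction.
The forced assignments end in a contradiction, so G has no proper 3-coloring (χ ≥ 4).
The coloring below uses 4 colors, so χ(G) = 4.
A valid 4-coloring: color 1: [8, 9, 20]; color 2: [4, 5, 11]; color 3: [7, 16, 17]; color 4: [0, 1, 3].

χ(G) = 4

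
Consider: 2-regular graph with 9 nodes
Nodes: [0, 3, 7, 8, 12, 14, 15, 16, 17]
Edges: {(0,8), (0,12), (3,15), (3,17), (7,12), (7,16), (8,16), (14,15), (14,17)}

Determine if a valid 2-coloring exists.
No, G is not 2-colorable

Odd cycle [7, 12, 0, 8, 16] needs 3 colors (χ ≥ 3).
Hence χ(G) ≥ 3 > 2, so no proper 2-coloring exists.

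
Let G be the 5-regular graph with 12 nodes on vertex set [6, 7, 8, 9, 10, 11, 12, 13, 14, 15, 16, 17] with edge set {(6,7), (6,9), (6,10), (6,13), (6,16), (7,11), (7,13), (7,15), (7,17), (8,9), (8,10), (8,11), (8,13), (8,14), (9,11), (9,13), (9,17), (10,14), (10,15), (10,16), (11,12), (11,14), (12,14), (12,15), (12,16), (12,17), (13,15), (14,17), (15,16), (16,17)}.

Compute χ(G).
Clique number ω(G) = 3 (lower bound: χ ≥ ω).
Suppose a proper 3-coloring c exists. The clique [6, 7, 13] takes 3 distinct colors; by symmetry let c(6) = 1, c(7) = 2, c(13) = 3.
- Vertex 9: neighbors [6, 13] already have colors [1, 3] ⇒ c(9) = 2.
- Vertex 8: neighbors [9, 13] already have colors [2, 3] ⇒ c(8) = 1.
- Vertex 15: neighbors [7, 13] already have colors [2, 3] ⇒ c(15) = 1.
- Vertex 11: neighbors [8, 7] already have colors [1, 2] ⇒ c(11) = 3.
- Vertex 12: neighbors [15, 11] already have colors [1, 3] ⇒ c(12) = 2.
- Vertex 14: neighbors [8, 12, 11] already have colors [1, 2, 3] — all 3 colors blocked. Contradiction.
The forced assignments end in a contradiction, so G has no proper 3-coloring (χ ≥ 4).
The coloring below uses 4 colors, so χ(G) = 4.
A valid 4-coloring: color 1: [13, 14, 16]; color 2: [6, 11, 15, 17]; color 3: [7, 8, 12]; color 4: [9, 10].

χ(G) = 4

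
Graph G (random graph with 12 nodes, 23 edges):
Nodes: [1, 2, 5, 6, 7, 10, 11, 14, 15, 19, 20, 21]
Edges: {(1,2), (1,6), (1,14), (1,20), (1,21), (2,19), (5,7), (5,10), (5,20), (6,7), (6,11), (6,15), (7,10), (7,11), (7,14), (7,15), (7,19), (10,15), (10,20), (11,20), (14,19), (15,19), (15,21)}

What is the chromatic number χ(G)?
χ(G) = 4

Clique number ω(G) = 3 (lower bound: χ ≥ ω).
Suppose a proper 3-coloring c exists. The clique [5, 7, 10] takes 3 distinct colors; by symmetry let c(5) = 1, c(7) = 2, c(10) = 3.
- Vertex 15: neighbors [7, 10] already have colors [2, 3] ⇒ c(15) = 1.
- Vertex 6: neighbors [15, 7] already have colors [1, 2] ⇒ c(6) = 3.
- Vertex 19: neighbors [15, 7] already have colors [1, 2] ⇒ c(19) = 3.
- Vertex 20: neighbors [5, 10] already have colors [1, 3] ⇒ c(20) = 2.
- Vertex 1: neighbors [20, 6] already have colors [2, 3] ⇒ c(1) = 1.
- Vertex 14: neighbors [1, 7, 19] already have colors [1, 2, 3] — all 3 colors blocked. Contradiction.
The forced assignments end in a contradiction, so G has no proper 3-coloring (χ ≥ 4).
The coloring below uses 4 colors, so χ(G) = 4.
A valid 4-coloring: color 1: [2, 7, 20, 21]; color 2: [1, 5, 11, 15]; color 3: [6, 10, 19]; color 4: [14].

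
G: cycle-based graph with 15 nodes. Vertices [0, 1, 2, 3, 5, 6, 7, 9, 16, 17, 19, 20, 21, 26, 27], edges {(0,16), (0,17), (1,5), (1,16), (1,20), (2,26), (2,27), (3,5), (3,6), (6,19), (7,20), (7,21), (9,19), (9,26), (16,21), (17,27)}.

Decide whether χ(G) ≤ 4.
Yes, G is 4-colorable

A valid 4-coloring: color 1: [2, 5, 6, 7, 9, 16, 17]; color 2: [0, 1, 3, 19, 21, 26, 27]; color 3: [20].
(χ(G) = 3 ≤ 4.)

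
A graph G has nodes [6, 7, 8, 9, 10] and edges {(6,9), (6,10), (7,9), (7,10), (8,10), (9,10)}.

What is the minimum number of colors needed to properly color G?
χ(G) = 3

Clique number ω(G) = 3 (lower bound: χ ≥ ω).
The clique on [6, 9, 10] has size 3, forcing χ ≥ 3, and the coloring below uses 3 colors, so χ(G) = 3.
A valid 3-coloring: color 1: [10]; color 2: [8, 9]; color 3: [6, 7].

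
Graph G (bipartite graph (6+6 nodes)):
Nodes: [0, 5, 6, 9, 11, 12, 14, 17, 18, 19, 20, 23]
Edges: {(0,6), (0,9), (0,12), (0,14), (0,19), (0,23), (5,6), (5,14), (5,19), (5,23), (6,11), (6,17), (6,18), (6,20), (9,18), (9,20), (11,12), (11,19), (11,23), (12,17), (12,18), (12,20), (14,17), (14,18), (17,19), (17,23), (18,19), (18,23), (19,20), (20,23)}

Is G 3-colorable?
Yes, G is 3-colorable

A valid 3-coloring: color 1: [6, 9, 12, 14, 19, 23]; color 2: [0, 5, 11, 17, 18, 20].
(χ(G) = 2 ≤ 3.)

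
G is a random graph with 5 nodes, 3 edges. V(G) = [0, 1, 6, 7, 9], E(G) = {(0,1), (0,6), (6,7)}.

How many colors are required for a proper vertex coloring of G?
χ(G) = 2

Clique number ω(G) = 2 (lower bound: χ ≥ ω).
The graph is bipartite (no odd cycle), so 2 colors suffice: χ(G) = 2.
A valid 2-coloring: color 1: [0, 7, 9]; color 2: [1, 6].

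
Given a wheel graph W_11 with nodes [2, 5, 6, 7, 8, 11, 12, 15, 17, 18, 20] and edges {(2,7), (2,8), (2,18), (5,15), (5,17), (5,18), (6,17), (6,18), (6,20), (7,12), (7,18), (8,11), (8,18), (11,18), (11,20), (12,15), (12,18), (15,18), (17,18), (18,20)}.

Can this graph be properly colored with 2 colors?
No, G is not 2-colorable

The clique on vertices [2, 8, 18] has size 3 > 2, so it alone needs 3 colors.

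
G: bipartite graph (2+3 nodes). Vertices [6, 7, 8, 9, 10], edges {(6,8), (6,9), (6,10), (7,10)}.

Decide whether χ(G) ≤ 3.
A valid 3-coloring: color 1: [6, 7]; color 2: [8, 9, 10].
(χ(G) = 2 ≤ 3.)

Yes, G is 3-colorable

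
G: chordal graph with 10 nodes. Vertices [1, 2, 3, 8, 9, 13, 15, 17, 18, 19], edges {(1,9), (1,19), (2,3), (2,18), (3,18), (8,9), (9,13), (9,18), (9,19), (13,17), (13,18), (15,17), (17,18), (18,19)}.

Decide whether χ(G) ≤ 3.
Yes, G is 3-colorable

A valid 3-coloring: color 1: [1, 8, 15, 18]; color 2: [2, 9, 17]; color 3: [3, 13, 19].
(χ(G) = 3 ≤ 3.)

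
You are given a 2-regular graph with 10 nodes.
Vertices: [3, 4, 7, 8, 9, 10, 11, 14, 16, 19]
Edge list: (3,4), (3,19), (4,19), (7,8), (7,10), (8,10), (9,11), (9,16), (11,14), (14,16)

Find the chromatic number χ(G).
χ(G) = 3

Clique number ω(G) = 3 (lower bound: χ ≥ ω).
The clique on [3, 4, 19] has size 3, forcing χ ≥ 3, and the coloring below uses 3 colors, so χ(G) = 3.
A valid 3-coloring: color 1: [3, 7, 11, 16]; color 2: [4, 8, 9, 14]; color 3: [10, 19].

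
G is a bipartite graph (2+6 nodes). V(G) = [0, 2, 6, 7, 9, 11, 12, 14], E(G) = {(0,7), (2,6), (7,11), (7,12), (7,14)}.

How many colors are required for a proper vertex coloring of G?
Clique number ω(G) = 2 (lower bound: χ ≥ ω).
The graph is bipartite (no odd cycle), so 2 colors suffice: χ(G) = 2.
A valid 2-coloring: color 1: [2, 7, 9]; color 2: [0, 6, 11, 12, 14].

χ(G) = 2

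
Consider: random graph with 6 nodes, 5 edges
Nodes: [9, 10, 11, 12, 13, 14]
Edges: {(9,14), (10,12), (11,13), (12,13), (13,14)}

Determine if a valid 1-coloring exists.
Edge (9,14) forces its endpoints to differ, so 1 color is not enough.

No, G is not 1-colorable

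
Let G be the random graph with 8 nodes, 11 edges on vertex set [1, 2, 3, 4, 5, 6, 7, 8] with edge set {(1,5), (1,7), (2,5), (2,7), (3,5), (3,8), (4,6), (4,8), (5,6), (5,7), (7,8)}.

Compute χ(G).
χ(G) = 3

Clique number ω(G) = 3 (lower bound: χ ≥ ω).
The clique on [1, 5, 7] has size 3, forcing χ ≥ 3, and the coloring below uses 3 colors, so χ(G) = 3.
A valid 3-coloring: color 1: [5, 8]; color 2: [3, 4, 7]; color 3: [1, 2, 6].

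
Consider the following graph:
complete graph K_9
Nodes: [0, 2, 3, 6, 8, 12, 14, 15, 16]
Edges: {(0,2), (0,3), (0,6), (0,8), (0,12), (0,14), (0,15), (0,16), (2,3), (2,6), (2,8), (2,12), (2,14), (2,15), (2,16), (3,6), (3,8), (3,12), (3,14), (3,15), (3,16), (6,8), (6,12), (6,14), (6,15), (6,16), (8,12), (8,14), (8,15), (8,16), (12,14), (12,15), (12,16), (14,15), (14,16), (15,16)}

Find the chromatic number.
χ(G) = 9

Clique number ω(G) = 9 (lower bound: χ ≥ ω).
The clique on [0, 2, 3, 6, 8, 12, 14, 15, 16] has size 9, forcing χ ≥ 9, and the coloring below uses 9 colors, so χ(G) = 9.
A valid 9-coloring: color 1: [15]; color 2: [8]; color 3: [2]; color 4: [3]; color 5: [12]; color 6: [6]; color 7: [14]; color 8: [0]; color 9: [16].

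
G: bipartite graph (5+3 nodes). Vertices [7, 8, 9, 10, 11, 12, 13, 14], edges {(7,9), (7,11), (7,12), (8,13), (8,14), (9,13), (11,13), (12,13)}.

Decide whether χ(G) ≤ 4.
Yes, G is 4-colorable

A valid 4-coloring: color 1: [7, 10, 13, 14]; color 2: [8, 9, 11, 12].
(χ(G) = 2 ≤ 4.)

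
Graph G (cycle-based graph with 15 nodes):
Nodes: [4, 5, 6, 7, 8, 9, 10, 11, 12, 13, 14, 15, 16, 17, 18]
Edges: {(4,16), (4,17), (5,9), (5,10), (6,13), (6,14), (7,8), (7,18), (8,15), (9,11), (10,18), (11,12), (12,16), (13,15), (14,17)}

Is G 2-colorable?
Odd cycle [10, 18, 7, 8, 15, 13, 6, 14, 17, 4, 16, 12, 11, 9, 5] needs 3 colors (χ ≥ 3).
Hence χ(G) ≥ 3 > 2, so no proper 2-coloring exists.

No, G is not 2-colorable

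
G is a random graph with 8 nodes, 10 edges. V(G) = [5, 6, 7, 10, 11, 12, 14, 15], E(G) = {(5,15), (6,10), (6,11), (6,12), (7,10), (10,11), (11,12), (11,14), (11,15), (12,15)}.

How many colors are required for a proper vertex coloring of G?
Clique number ω(G) = 3 (lower bound: χ ≥ ω).
The clique on [11, 12, 15] has size 3, forcing χ ≥ 3, and the coloring below uses 3 colors, so χ(G) = 3.
A valid 3-coloring: color 1: [5, 7, 11]; color 2: [10, 12, 14]; color 3: [6, 15].

χ(G) = 3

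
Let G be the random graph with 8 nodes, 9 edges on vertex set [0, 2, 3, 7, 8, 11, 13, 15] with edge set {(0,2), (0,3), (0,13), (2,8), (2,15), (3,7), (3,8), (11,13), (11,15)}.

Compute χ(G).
χ(G) = 3

Clique number ω(G) = 2 (lower bound: χ ≥ ω).
Odd cycle [15, 11, 13, 0, 2] needs 3 colors (χ ≥ 3).
The coloring below uses 3 colors, so χ(G) = 3.
A valid 3-coloring: color 1: [2, 3, 11]; color 2: [0, 7, 8, 15]; color 3: [13].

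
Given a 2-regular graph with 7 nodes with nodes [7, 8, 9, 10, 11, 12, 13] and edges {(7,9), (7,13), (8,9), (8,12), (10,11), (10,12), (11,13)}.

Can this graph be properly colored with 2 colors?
Odd cycle [8, 12, 10, 11, 13, 7, 9] needs 3 colors (χ ≥ 3).
Hence χ(G) ≥ 3 > 2, so no proper 2-coloring exists.

No, G is not 2-colorable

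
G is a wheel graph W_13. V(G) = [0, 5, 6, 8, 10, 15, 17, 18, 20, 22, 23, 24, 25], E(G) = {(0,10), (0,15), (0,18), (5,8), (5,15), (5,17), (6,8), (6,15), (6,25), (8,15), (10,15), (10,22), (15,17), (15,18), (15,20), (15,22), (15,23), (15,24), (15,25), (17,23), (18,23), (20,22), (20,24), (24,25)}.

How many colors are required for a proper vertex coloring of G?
Clique number ω(G) = 3 (lower bound: χ ≥ ω).
The clique on [0, 15, 18] has size 3, forcing χ ≥ 3, and the coloring below uses 3 colors, so χ(G) = 3.
A valid 3-coloring: color 1: [15]; color 2: [0, 5, 6, 22, 23, 24]; color 3: [8, 10, 17, 18, 20, 25].

χ(G) = 3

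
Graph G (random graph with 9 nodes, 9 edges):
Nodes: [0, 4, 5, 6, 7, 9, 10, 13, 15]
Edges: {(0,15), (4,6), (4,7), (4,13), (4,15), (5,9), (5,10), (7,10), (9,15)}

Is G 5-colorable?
A valid 5-coloring: color 1: [0, 4, 9, 10]; color 2: [5, 6, 7, 13, 15].
(χ(G) = 2 ≤ 5.)

Yes, G is 5-colorable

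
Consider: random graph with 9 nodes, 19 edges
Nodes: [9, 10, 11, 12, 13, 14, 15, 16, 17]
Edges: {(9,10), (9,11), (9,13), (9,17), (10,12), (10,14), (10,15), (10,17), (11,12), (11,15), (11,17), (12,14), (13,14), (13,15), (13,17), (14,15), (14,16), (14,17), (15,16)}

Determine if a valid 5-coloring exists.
Yes, G is 5-colorable

A valid 5-coloring: color 1: [9, 14]; color 2: [12, 15, 17]; color 3: [10, 11, 13, 16].
(χ(G) = 3 ≤ 5.)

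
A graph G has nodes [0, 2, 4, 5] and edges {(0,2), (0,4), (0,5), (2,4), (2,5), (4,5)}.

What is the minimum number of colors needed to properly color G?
Clique number ω(G) = 4 (lower bound: χ ≥ ω).
The clique on [0, 2, 4, 5] has size 4, forcing χ ≥ 4, and the coloring below uses 4 colors, so χ(G) = 4.
A valid 4-coloring: color 1: [4]; color 2: [5]; color 3: [2]; color 4: [0].

χ(G) = 4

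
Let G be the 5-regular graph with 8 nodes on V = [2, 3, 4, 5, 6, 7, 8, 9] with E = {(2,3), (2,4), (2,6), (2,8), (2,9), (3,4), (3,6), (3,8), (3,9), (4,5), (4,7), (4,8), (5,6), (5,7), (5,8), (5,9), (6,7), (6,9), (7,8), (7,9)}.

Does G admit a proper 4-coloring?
A valid 4-coloring: color 1: [3, 5]; color 2: [4, 6]; color 3: [8, 9]; color 4: [2, 7].
(χ(G) = 4 ≤ 4.)

Yes, G is 4-colorable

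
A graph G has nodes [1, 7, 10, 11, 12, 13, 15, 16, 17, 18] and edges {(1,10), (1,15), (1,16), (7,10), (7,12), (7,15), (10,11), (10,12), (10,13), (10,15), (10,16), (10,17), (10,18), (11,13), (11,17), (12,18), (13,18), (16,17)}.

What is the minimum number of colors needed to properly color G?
Clique number ω(G) = 3 (lower bound: χ ≥ ω).
Odd cycle [13, 11, 17, 16, 1, 15, 7, 12, 18] needs 3 colors (χ ≥ 3).
Vertex 10 is adjacent to every vertex of [1, 7, 11, 12, 13, 15, 16, 17, 18], which already need 3 colors among themselves, so 10 needs a new color (χ ≥ 4).
The coloring below uses 4 colors, so χ(G) = 4.
A valid 4-coloring: color 1: [10]; color 2: [1, 12, 13, 17]; color 3: [11, 15, 16, 18]; color 4: [7].

χ(G) = 4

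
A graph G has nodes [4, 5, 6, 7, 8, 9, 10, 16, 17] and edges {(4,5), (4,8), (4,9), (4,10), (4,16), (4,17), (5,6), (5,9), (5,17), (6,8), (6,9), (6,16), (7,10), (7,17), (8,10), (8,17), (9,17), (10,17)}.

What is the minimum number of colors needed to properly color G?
Clique number ω(G) = 4 (lower bound: χ ≥ ω).
The clique on [4, 8, 10, 17] has size 4, forcing χ ≥ 4, and the coloring below uses 4 colors, so χ(G) = 4.
A valid 4-coloring: color 1: [6, 17]; color 2: [4, 7]; color 3: [5, 8, 16]; color 4: [9, 10].

χ(G) = 4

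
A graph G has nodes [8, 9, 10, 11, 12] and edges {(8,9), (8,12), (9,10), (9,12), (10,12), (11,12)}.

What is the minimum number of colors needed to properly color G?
Clique number ω(G) = 3 (lower bound: χ ≥ ω).
The clique on [8, 9, 12] has size 3, forcing χ ≥ 3, and the coloring below uses 3 colors, so χ(G) = 3.
A valid 3-coloring: color 1: [12]; color 2: [9, 11]; color 3: [8, 10].

χ(G) = 3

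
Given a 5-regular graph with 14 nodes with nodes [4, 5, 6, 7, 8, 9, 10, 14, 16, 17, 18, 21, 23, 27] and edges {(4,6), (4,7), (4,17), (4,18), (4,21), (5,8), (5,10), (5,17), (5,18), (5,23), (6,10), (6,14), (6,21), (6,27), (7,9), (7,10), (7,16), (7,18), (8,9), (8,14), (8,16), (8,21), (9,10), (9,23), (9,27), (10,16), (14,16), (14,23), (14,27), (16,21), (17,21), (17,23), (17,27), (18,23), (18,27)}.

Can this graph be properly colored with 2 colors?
The clique on vertices [4, 7, 18] has size 3 > 2, so it alone needs 3 colors.

No, G is not 2-colorable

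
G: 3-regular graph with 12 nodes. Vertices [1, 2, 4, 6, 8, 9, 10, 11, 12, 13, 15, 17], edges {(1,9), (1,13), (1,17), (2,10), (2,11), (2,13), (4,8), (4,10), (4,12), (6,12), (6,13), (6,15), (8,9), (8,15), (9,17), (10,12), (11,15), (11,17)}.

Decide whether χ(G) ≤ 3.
Yes, G is 3-colorable

A valid 3-coloring: color 1: [10, 13, 15, 17]; color 2: [2, 4, 6, 9]; color 3: [1, 8, 11, 12].
(χ(G) = 3 ≤ 3.)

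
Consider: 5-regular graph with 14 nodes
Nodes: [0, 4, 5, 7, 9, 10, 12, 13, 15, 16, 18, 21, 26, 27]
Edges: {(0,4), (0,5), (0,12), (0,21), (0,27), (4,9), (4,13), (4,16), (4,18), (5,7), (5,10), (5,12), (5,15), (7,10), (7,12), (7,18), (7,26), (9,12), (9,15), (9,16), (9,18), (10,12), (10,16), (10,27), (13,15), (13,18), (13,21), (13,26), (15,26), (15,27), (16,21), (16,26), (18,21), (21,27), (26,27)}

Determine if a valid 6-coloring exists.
Yes, G is 6-colorable

A valid 6-coloring: color 1: [5, 13, 16, 27]; color 2: [0, 9, 10, 26]; color 3: [12, 15, 18]; color 4: [4, 7, 21].
(χ(G) = 4 ≤ 6.)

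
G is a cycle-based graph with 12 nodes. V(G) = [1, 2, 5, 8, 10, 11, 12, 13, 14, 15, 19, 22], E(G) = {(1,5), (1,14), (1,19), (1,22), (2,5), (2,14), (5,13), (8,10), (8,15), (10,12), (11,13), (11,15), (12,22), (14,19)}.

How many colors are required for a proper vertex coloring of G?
Clique number ω(G) = 3 (lower bound: χ ≥ ω).
The clique on [1, 14, 19] has size 3, forcing χ ≥ 3, and the coloring below uses 3 colors, so χ(G) = 3.
A valid 3-coloring: color 1: [1, 2, 8, 11, 12]; color 2: [5, 10, 14, 15, 22]; color 3: [13, 19].

χ(G) = 3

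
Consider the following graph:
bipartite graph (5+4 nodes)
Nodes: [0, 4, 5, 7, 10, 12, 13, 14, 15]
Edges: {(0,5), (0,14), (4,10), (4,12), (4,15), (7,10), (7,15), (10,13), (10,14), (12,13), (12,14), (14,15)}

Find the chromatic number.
Clique number ω(G) = 2 (lower bound: χ ≥ ω).
The graph is bipartite (no odd cycle), so 2 colors suffice: χ(G) = 2.
A valid 2-coloring: color 1: [4, 5, 7, 13, 14]; color 2: [0, 10, 12, 15].

χ(G) = 2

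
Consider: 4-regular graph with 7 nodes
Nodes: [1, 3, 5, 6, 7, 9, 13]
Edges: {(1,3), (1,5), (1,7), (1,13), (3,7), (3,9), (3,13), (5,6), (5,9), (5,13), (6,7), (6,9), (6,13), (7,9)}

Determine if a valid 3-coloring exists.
No, G is not 3-colorable

Suppose a proper 3-coloring c exists. The clique [1, 3, 7] takes 3 distinct colors; by symmetry let c(1) = 1, c(3) = 2, c(7) = 3.
- Vertex 9: neighbors [3, 7] already have colors [2, 3] ⇒ c(9) = 1.
- Vertex 6: neighbors [9, 7] already have colors [1, 3] ⇒ c(6) = 2.
- Vertex 5: neighbors [1, 6] already have colors [1, 2] ⇒ c(5) = 3.
- Vertex 13: neighbors [1, 3, 5] already have colors [1, 2, 3] — all 3 colors blocked. Contradiction.
The forced assignments end in a contradiction, so G has no proper 3-coloring (χ ≥ 4).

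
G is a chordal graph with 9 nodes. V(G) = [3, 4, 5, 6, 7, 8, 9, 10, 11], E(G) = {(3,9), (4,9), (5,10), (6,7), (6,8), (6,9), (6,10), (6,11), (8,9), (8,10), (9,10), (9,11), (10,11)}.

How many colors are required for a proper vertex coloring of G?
Clique number ω(G) = 4 (lower bound: χ ≥ ω).
The clique on [6, 8, 9, 10] has size 4, forcing χ ≥ 4, and the coloring below uses 4 colors, so χ(G) = 4.
A valid 4-coloring: color 1: [5, 7, 9]; color 2: [3, 4, 6]; color 3: [10]; color 4: [8, 11].

χ(G) = 4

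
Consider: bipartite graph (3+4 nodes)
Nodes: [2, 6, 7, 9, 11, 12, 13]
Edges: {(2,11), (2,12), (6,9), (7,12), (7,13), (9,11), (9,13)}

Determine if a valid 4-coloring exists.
Yes, G is 4-colorable

A valid 4-coloring: color 1: [2, 7, 9]; color 2: [6, 11, 12, 13].
(χ(G) = 2 ≤ 4.)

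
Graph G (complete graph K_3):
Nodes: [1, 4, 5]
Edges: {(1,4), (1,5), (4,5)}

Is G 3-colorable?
A valid 3-coloring: color 1: [4]; color 2: [1]; color 3: [5].
(χ(G) = 3 ≤ 3.)

Yes, G is 3-colorable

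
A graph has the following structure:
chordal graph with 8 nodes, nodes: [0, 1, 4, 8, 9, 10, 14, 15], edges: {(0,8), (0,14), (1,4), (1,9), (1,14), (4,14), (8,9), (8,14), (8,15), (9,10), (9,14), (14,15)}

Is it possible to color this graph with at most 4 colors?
Yes, G is 4-colorable

A valid 4-coloring: color 1: [10, 14]; color 2: [0, 4, 9, 15]; color 3: [1, 8].
(χ(G) = 3 ≤ 4.)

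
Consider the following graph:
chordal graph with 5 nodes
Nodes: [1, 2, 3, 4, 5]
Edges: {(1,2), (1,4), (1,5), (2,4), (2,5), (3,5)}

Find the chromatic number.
χ(G) = 3

Clique number ω(G) = 3 (lower bound: χ ≥ ω).
The clique on [1, 2, 4] has size 3, forcing χ ≥ 3, and the coloring below uses 3 colors, so χ(G) = 3.
A valid 3-coloring: color 1: [1, 3]; color 2: [2]; color 3: [4, 5].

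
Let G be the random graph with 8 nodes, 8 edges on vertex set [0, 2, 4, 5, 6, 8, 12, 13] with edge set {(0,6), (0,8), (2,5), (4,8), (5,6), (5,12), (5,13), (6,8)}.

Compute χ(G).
Clique number ω(G) = 3 (lower bound: χ ≥ ω).
The clique on [0, 6, 8] has size 3, forcing χ ≥ 3, and the coloring below uses 3 colors, so χ(G) = 3.
A valid 3-coloring: color 1: [5, 8]; color 2: [2, 4, 6, 12, 13]; color 3: [0].

χ(G) = 3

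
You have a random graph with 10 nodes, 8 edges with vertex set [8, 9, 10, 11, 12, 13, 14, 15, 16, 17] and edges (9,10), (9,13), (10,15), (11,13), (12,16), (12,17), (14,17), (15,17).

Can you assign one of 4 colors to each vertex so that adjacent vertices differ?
Yes, G is 4-colorable

A valid 4-coloring: color 1: [8, 10, 13, 16, 17]; color 2: [9, 11, 12, 14, 15].
(χ(G) = 2 ≤ 4.)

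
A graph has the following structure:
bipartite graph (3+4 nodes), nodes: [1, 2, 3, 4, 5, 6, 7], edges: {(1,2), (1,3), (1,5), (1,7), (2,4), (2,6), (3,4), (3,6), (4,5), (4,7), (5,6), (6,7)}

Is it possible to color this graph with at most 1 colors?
No, G is not 1-colorable

Edge (1,2) forces its endpoints to differ, so 1 color is not enough.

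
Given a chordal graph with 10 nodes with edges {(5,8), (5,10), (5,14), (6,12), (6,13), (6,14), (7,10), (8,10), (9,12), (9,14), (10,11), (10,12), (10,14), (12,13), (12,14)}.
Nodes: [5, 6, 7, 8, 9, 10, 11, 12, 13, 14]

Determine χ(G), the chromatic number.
Clique number ω(G) = 3 (lower bound: χ ≥ ω).
The clique on [9, 12, 14] has size 3, forcing χ ≥ 3, and the coloring below uses 3 colors, so χ(G) = 3.
A valid 3-coloring: color 1: [6, 9, 10]; color 2: [5, 7, 11, 12]; color 3: [8, 13, 14].

χ(G) = 3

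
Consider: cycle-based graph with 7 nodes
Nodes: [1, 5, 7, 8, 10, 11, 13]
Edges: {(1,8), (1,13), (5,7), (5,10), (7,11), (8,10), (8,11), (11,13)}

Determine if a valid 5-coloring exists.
Yes, G is 5-colorable

A valid 5-coloring: color 1: [1, 5, 11]; color 2: [7, 8, 13]; color 3: [10].
(χ(G) = 3 ≤ 5.)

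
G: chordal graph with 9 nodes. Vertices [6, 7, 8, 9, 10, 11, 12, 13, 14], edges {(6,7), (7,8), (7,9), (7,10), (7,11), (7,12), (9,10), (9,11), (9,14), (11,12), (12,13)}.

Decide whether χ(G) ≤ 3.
A valid 3-coloring: color 1: [7, 13, 14]; color 2: [6, 8, 9, 12]; color 3: [10, 11].
(χ(G) = 3 ≤ 3.)

Yes, G is 3-colorable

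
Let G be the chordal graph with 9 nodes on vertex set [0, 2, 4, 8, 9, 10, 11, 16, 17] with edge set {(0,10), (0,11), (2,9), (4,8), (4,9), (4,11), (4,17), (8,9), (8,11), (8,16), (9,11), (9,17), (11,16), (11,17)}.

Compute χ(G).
Clique number ω(G) = 4 (lower bound: χ ≥ ω).
The clique on [4, 8, 9, 11] has size 4, forcing χ ≥ 4, and the coloring below uses 4 colors, so χ(G) = 4.
A valid 4-coloring: color 1: [2, 10, 11]; color 2: [0, 9, 16]; color 3: [4]; color 4: [8, 17].

χ(G) = 4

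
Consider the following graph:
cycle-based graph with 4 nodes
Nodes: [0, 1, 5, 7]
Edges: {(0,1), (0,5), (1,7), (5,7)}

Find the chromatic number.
χ(G) = 2

Clique number ω(G) = 2 (lower bound: χ ≥ ω).
The graph is bipartite (no odd cycle), so 2 colors suffice: χ(G) = 2.
A valid 2-coloring: color 1: [0, 7]; color 2: [1, 5].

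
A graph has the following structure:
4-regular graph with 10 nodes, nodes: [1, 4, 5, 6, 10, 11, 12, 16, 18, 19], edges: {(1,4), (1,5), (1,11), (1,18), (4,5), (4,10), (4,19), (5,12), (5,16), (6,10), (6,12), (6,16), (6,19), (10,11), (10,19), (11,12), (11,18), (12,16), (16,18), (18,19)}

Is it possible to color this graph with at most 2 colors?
No, G is not 2-colorable

The clique on vertices [1, 11, 18] has size 3 > 2, so it alone needs 3 colors.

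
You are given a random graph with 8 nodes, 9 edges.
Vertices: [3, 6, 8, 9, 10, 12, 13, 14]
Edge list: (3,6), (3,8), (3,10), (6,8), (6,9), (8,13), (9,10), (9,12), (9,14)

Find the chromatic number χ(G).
Clique number ω(G) = 3 (lower bound: χ ≥ ω).
The clique on [3, 6, 8] has size 3, forcing χ ≥ 3, and the coloring below uses 3 colors, so χ(G) = 3.
A valid 3-coloring: color 1: [8, 9]; color 2: [6, 10, 12, 13, 14]; color 3: [3].

χ(G) = 3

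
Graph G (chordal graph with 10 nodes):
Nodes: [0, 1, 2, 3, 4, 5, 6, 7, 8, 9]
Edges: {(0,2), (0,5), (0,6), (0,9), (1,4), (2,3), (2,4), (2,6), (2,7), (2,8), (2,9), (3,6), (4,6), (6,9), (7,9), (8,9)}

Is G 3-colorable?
No, G is not 3-colorable

The clique on vertices [0, 2, 6, 9] has size 4 > 3, so it alone needs 4 colors.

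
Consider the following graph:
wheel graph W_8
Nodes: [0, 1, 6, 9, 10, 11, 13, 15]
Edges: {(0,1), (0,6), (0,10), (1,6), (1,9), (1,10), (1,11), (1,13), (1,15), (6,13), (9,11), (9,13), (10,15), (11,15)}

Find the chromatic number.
Clique number ω(G) = 3 (lower bound: χ ≥ ω).
Odd cycle [15, 10, 0, 6, 13, 9, 11] needs 3 colors (χ ≥ 3).
Vertex 1 is adjacent to every vertex of [0, 6, 9, 10, 11, 13, 15], which already need 3 colors among themselves, so 1 needs a new color (χ ≥ 4).
The coloring below uses 4 colors, so χ(G) = 4.
A valid 4-coloring: color 1: [1]; color 2: [0, 9, 15]; color 3: [6, 10, 11]; color 4: [13].

χ(G) = 4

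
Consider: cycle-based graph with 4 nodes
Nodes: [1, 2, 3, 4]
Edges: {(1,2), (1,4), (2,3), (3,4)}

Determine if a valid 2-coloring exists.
A valid 2-coloring: color 1: [1, 3]; color 2: [2, 4].
(χ(G) = 2 ≤ 2.)

Yes, G is 2-colorable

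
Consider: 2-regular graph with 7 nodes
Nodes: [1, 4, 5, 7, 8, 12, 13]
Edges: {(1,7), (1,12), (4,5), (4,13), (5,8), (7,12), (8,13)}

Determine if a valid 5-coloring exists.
A valid 5-coloring: color 1: [1, 5, 13]; color 2: [4, 8, 12]; color 3: [7].
(χ(G) = 3 ≤ 5.)

Yes, G is 5-colorable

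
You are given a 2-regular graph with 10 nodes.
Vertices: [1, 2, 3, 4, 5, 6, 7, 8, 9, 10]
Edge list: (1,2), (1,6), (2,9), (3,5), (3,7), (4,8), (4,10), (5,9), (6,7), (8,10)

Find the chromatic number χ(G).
Clique number ω(G) = 3 (lower bound: χ ≥ ω).
The clique on [4, 8, 10] has size 3, forcing χ ≥ 3, and the coloring below uses 3 colors, so χ(G) = 3.
A valid 3-coloring: color 1: [2, 4, 5, 6]; color 2: [1, 7, 8, 9]; color 3: [3, 10].

χ(G) = 3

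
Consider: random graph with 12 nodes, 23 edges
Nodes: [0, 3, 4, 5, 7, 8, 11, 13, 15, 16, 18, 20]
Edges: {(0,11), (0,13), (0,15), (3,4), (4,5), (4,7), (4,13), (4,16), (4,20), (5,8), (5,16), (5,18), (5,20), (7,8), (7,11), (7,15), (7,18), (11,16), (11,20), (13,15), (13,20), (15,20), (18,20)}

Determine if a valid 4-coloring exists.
Yes, G is 4-colorable

A valid 4-coloring: color 1: [4, 8, 11, 15, 18]; color 2: [0, 3, 7, 16, 20]; color 3: [5, 13].
(χ(G) = 3 ≤ 4.)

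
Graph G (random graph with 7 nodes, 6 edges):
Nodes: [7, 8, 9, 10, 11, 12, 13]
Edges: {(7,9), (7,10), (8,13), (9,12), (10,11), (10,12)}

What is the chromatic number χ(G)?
Clique number ω(G) = 2 (lower bound: χ ≥ ω).
The graph is bipartite (no odd cycle), so 2 colors suffice: χ(G) = 2.
A valid 2-coloring: color 1: [8, 9, 10]; color 2: [7, 11, 12, 13].

χ(G) = 2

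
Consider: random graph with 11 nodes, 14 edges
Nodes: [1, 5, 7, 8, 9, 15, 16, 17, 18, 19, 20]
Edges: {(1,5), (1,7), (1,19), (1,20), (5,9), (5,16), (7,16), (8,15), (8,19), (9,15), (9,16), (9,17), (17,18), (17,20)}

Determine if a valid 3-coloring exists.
Yes, G is 3-colorable

A valid 3-coloring: color 1: [1, 8, 9, 18]; color 2: [5, 7, 15, 17, 19]; color 3: [16, 20].
(χ(G) = 3 ≤ 3.)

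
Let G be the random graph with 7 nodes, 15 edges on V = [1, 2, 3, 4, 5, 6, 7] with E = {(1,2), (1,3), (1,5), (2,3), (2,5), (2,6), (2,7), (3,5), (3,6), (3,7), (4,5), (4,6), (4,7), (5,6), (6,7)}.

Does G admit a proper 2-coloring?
The clique on vertices [1, 2, 3, 5] has size 4 > 2, so it alone needs 4 colors.

No, G is not 2-colorable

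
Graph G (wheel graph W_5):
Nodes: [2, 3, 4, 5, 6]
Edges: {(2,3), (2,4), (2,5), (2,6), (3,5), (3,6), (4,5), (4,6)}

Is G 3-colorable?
Yes, G is 3-colorable

A valid 3-coloring: color 1: [2]; color 2: [5, 6]; color 3: [3, 4].
(χ(G) = 3 ≤ 3.)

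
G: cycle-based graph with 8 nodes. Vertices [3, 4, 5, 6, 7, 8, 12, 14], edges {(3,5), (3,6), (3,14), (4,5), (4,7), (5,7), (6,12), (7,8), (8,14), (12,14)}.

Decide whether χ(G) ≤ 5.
A valid 5-coloring: color 1: [5, 6, 14]; color 2: [3, 7, 12]; color 3: [4, 8].
(χ(G) = 3 ≤ 5.)

Yes, G is 5-colorable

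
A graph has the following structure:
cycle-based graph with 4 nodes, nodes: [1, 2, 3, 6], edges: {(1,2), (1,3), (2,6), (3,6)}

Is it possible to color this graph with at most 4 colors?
A valid 4-coloring: color 1: [1, 6]; color 2: [2, 3].
(χ(G) = 2 ≤ 4.)

Yes, G is 4-colorable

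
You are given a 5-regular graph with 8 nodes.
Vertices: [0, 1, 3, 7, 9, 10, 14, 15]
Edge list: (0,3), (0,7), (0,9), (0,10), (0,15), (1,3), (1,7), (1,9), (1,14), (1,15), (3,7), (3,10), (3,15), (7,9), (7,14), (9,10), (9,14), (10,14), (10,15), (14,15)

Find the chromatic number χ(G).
χ(G) = 4

Clique number ω(G) = 4 (lower bound: χ ≥ ω).
The clique on [0, 3, 10, 15] has size 4, forcing χ ≥ 4, and the coloring below uses 4 colors, so χ(G) = 4.
A valid 4-coloring: color 1: [9, 15]; color 2: [7, 10]; color 3: [0, 1]; color 4: [3, 14].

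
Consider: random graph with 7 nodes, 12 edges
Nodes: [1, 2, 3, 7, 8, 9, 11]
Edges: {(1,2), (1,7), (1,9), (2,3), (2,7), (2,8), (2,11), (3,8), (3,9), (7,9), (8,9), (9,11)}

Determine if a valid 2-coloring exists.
The clique on vertices [3, 8, 9] has size 3 > 2, so it alone needs 3 colors.

No, G is not 2-colorable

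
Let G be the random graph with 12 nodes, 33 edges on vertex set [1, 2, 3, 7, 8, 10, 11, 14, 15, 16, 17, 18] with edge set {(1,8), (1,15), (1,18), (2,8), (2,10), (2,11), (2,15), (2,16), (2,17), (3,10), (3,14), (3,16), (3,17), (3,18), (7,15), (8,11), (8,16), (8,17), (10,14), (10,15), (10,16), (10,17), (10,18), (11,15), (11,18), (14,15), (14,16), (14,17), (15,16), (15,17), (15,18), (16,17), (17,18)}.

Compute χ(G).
χ(G) = 5

Clique number ω(G) = 5 (lower bound: χ ≥ ω).
The clique on [3, 10, 14, 16, 17] has size 5, forcing χ ≥ 5, and the coloring below uses 5 colors, so χ(G) = 5.
A valid 5-coloring: color 1: [3, 8, 15]; color 2: [1, 7, 11, 17]; color 3: [16, 18]; color 4: [10]; color 5: [2, 14].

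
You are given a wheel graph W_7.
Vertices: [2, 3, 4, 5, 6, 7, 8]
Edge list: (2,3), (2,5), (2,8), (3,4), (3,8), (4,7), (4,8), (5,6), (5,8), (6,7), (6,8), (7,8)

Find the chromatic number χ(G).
χ(G) = 3

Clique number ω(G) = 3 (lower bound: χ ≥ ω).
The clique on [2, 3, 8] has size 3, forcing χ ≥ 3, and the coloring below uses 3 colors, so χ(G) = 3.
A valid 3-coloring: color 1: [8]; color 2: [2, 4, 6]; color 3: [3, 5, 7].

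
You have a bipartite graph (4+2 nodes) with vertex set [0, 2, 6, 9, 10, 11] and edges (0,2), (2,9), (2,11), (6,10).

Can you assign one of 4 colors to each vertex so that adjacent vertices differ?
Yes, G is 4-colorable

A valid 4-coloring: color 1: [2, 6]; color 2: [0, 9, 10, 11].
(χ(G) = 2 ≤ 4.)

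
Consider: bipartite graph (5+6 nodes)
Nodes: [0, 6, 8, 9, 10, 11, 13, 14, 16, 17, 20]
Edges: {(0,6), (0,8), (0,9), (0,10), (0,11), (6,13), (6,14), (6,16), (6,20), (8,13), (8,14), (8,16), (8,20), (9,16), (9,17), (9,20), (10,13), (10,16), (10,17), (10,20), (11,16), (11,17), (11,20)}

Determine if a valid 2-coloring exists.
A valid 2-coloring: color 1: [6, 8, 9, 10, 11]; color 2: [0, 13, 14, 16, 17, 20].
(χ(G) = 2 ≤ 2.)

Yes, G is 2-colorable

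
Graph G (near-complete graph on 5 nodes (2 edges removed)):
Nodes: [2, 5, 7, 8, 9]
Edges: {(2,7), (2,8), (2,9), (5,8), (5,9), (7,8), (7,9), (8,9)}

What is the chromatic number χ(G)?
χ(G) = 4

Clique number ω(G) = 4 (lower bound: χ ≥ ω).
The clique on [2, 7, 8, 9] has size 4, forcing χ ≥ 4, and the coloring below uses 4 colors, so χ(G) = 4.
A valid 4-coloring: color 1: [8]; color 2: [9]; color 3: [2, 5]; color 4: [7].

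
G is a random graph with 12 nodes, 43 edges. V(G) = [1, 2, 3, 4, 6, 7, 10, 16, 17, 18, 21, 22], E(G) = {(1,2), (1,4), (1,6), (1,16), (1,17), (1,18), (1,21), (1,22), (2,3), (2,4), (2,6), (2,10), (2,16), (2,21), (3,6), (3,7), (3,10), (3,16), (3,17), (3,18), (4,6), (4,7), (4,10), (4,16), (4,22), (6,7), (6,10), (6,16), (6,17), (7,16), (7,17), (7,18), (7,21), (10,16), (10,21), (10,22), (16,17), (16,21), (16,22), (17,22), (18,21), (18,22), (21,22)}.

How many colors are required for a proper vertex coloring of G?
χ(G) = 5

Clique number ω(G) = 5 (lower bound: χ ≥ ω).
The clique on [3, 6, 7, 16, 17] has size 5, forcing χ ≥ 5, and the coloring below uses 5 colors, so χ(G) = 5.
A valid 5-coloring: color 1: [16, 18]; color 2: [6, 22]; color 3: [1, 7, 10]; color 4: [2, 17]; color 5: [3, 4, 21].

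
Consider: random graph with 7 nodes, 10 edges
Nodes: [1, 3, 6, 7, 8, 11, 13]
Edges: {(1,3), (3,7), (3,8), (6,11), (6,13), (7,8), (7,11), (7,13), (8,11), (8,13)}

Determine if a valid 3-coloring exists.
A valid 3-coloring: color 1: [1, 6, 7]; color 2: [8]; color 3: [3, 11, 13].
(χ(G) = 3 ≤ 3.)

Yes, G is 3-colorable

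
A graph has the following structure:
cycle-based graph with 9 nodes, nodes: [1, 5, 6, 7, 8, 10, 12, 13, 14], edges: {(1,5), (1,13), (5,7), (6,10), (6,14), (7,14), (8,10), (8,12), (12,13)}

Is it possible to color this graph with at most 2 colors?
Odd cycle [1, 5, 7, 14, 6, 10, 8, 12, 13] needs 3 colors (χ ≥ 3).
Hence χ(G) ≥ 3 > 2, so no proper 2-coloring exists.

No, G is not 2-colorable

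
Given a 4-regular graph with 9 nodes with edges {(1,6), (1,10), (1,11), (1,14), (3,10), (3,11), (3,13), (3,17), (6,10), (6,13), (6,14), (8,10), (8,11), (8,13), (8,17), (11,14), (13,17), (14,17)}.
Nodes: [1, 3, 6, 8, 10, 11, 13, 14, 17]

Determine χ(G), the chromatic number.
χ(G) = 3

Clique number ω(G) = 3 (lower bound: χ ≥ ω).
The clique on [1, 11, 14] has size 3, forcing χ ≥ 3, and the coloring below uses 3 colors, so χ(G) = 3.
A valid 3-coloring: color 1: [6, 11, 17]; color 2: [10, 13, 14]; color 3: [1, 3, 8].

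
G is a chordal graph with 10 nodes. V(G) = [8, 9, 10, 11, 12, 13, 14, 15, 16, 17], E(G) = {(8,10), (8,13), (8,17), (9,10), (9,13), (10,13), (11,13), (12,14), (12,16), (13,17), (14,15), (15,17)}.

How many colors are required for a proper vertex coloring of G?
Clique number ω(G) = 3 (lower bound: χ ≥ ω).
The clique on [8, 13, 17] has size 3, forcing χ ≥ 3, and the coloring below uses 3 colors, so χ(G) = 3.
A valid 3-coloring: color 1: [12, 13, 15]; color 2: [10, 11, 14, 16, 17]; color 3: [8, 9].

χ(G) = 3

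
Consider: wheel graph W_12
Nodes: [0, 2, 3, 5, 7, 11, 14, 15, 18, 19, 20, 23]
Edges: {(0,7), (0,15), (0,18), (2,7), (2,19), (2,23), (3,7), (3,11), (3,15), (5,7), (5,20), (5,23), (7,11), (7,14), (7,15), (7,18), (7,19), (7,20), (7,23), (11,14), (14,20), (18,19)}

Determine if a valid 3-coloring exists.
No, G is not 3-colorable

Odd cycle [0, 18, 19, 2, 23, 5, 20, 14, 11, 3, 15] needs 3 colors (χ ≥ 3).
Vertex 7 is adjacent to every vertex of [0, 2, 3, 5, 11, 14, 15, 18, 19, 20, 23], which already need 3 colors among themselves, so 7 needs a new color (χ ≥ 4).
Hence χ(G) ≥ 4 > 3, so no proper 3-coloring exists.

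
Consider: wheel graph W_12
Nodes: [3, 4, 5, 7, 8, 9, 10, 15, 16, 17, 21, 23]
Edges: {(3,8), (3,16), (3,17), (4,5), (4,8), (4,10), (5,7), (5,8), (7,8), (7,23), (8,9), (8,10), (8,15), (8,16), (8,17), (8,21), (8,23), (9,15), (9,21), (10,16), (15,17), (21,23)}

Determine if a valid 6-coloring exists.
A valid 6-coloring: color 1: [8]; color 2: [3, 7, 10, 15, 21]; color 3: [5, 9, 16, 17, 23]; color 4: [4].
(χ(G) = 4 ≤ 6.)

Yes, G is 6-colorable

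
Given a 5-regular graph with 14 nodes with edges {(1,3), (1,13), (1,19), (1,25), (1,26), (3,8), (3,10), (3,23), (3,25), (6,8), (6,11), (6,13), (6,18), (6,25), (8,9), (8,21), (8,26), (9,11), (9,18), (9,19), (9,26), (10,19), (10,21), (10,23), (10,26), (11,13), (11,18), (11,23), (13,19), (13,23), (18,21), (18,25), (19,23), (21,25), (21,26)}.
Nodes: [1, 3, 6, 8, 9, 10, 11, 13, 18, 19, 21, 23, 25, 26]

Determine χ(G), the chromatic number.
χ(G) = 4

Clique number ω(G) = 3 (lower bound: χ ≥ ω).
Suppose a proper 3-coloring c exists. The clique [1, 3, 25] takes 3 distinct colors; by symmetry let c(1) = 1, c(3) = 2, c(25) = 3.
- Vertex 6: neighbors [25] already have colors [3]; try each remaining color.
- Case c(6) = 1:
  - Vertex 8: neighbors [6, 3] already have colors [1, 2] ⇒ c(8) = 3.
  - Vertex 18: neighbors [6, 25] already have colors [1, 3] ⇒ c(18) = 2.
  - Vertex 9: neighbors [18, 8] already have colors [2, 3] ⇒ c(9) = 1.
  - Vertex 11: neighbors [6, 18] already have colors [1, 2] ⇒ c(11) = 3.
  - Vertex 23: neighbors [3, 11] already have colors [2, 3] ⇒ c(23) = 1.
  - Vertex 10: neighbors [23, 3] already have colors [1, 2] ⇒ c(10) = 3.
  - Vertex 13: neighbors [1, 11] already have colors [1, 3] ⇒ c(13) = 2.
  - Vertex 19: neighbors [1, 13, 10] already have colors [1, 2, 3] — all 3 colors blocked. Contradiction.
- Case c(6) = 2:
  - Vertex 13: neighbors [1, 6] already have colors [1, 2] ⇒ c(13) = 3.
  - Vertex 11: neighbors [6, 13] already have colors [2, 3] ⇒ c(11) = 1.
  - Vertex 18: neighbors [11, 6, 25] already have colors [1, 2, 3] — all 3 colors blocked. Contradiction.
Every case ends in a contradiction, so G has no proper 3-coloring (χ ≥ 4).
The coloring below uses 4 colors, so χ(G) = 4.
A valid 4-coloring: color 1: [11, 19, 25, 26]; color 2: [8, 10, 13, 18]; color 3: [1, 6, 9, 21, 23]; color 4: [3].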